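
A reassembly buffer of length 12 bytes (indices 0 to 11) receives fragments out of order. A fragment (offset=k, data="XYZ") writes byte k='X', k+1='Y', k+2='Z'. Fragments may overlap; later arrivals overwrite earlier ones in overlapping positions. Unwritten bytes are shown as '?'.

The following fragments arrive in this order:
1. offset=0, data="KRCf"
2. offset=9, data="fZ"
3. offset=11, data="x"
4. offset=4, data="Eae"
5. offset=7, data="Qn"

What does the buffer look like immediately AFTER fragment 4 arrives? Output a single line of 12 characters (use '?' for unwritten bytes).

Fragment 1: offset=0 data="KRCf" -> buffer=KRCf????????
Fragment 2: offset=9 data="fZ" -> buffer=KRCf?????fZ?
Fragment 3: offset=11 data="x" -> buffer=KRCf?????fZx
Fragment 4: offset=4 data="Eae" -> buffer=KRCfEae??fZx

Answer: KRCfEae??fZx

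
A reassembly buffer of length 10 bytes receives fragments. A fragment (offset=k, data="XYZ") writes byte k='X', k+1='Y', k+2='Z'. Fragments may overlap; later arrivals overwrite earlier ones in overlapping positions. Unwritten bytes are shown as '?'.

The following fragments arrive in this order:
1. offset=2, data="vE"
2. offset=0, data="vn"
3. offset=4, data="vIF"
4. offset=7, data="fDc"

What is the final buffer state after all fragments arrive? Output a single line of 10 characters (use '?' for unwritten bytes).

Fragment 1: offset=2 data="vE" -> buffer=??vE??????
Fragment 2: offset=0 data="vn" -> buffer=vnvE??????
Fragment 3: offset=4 data="vIF" -> buffer=vnvEvIF???
Fragment 4: offset=7 data="fDc" -> buffer=vnvEvIFfDc

Answer: vnvEvIFfDc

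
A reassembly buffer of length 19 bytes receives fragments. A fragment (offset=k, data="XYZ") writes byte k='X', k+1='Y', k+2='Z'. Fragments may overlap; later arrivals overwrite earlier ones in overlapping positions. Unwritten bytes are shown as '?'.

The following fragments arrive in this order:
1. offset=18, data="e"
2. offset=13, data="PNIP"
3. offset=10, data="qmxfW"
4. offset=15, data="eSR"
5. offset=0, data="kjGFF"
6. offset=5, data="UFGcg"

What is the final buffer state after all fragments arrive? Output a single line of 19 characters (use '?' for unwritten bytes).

Answer: kjGFFUFGcgqmxfWeSRe

Derivation:
Fragment 1: offset=18 data="e" -> buffer=??????????????????e
Fragment 2: offset=13 data="PNIP" -> buffer=?????????????PNIP?e
Fragment 3: offset=10 data="qmxfW" -> buffer=??????????qmxfWIP?e
Fragment 4: offset=15 data="eSR" -> buffer=??????????qmxfWeSRe
Fragment 5: offset=0 data="kjGFF" -> buffer=kjGFF?????qmxfWeSRe
Fragment 6: offset=5 data="UFGcg" -> buffer=kjGFFUFGcgqmxfWeSRe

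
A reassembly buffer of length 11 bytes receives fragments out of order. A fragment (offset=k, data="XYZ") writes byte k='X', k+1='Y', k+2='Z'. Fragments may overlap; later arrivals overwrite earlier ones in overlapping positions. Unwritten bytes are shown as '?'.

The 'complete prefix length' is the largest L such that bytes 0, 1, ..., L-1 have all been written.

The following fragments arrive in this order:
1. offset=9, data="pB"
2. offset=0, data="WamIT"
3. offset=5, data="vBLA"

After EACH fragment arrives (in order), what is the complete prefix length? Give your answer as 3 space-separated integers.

Answer: 0 5 11

Derivation:
Fragment 1: offset=9 data="pB" -> buffer=?????????pB -> prefix_len=0
Fragment 2: offset=0 data="WamIT" -> buffer=WamIT????pB -> prefix_len=5
Fragment 3: offset=5 data="vBLA" -> buffer=WamITvBLApB -> prefix_len=11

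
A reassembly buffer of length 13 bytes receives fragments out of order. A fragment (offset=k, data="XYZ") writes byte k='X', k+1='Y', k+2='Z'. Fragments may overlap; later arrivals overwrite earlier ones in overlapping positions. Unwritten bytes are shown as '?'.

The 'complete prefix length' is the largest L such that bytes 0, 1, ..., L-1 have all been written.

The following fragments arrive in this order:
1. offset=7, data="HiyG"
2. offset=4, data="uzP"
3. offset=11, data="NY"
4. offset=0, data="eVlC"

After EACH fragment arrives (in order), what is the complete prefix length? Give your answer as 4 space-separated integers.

Answer: 0 0 0 13

Derivation:
Fragment 1: offset=7 data="HiyG" -> buffer=???????HiyG?? -> prefix_len=0
Fragment 2: offset=4 data="uzP" -> buffer=????uzPHiyG?? -> prefix_len=0
Fragment 3: offset=11 data="NY" -> buffer=????uzPHiyGNY -> prefix_len=0
Fragment 4: offset=0 data="eVlC" -> buffer=eVlCuzPHiyGNY -> prefix_len=13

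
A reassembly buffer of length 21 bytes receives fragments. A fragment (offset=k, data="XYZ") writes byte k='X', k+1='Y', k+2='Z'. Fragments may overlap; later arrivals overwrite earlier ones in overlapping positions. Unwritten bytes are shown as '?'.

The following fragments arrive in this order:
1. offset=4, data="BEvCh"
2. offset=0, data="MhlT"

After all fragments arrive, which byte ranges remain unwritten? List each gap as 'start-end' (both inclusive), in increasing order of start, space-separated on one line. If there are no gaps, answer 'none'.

Fragment 1: offset=4 len=5
Fragment 2: offset=0 len=4
Gaps: 9-20

Answer: 9-20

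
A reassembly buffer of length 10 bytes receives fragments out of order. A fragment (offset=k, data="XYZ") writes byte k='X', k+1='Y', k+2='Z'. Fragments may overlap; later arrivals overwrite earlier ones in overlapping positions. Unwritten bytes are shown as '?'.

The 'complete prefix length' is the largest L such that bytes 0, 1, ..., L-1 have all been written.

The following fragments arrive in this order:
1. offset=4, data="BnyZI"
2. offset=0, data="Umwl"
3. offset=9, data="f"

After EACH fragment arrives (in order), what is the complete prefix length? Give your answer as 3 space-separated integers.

Fragment 1: offset=4 data="BnyZI" -> buffer=????BnyZI? -> prefix_len=0
Fragment 2: offset=0 data="Umwl" -> buffer=UmwlBnyZI? -> prefix_len=9
Fragment 3: offset=9 data="f" -> buffer=UmwlBnyZIf -> prefix_len=10

Answer: 0 9 10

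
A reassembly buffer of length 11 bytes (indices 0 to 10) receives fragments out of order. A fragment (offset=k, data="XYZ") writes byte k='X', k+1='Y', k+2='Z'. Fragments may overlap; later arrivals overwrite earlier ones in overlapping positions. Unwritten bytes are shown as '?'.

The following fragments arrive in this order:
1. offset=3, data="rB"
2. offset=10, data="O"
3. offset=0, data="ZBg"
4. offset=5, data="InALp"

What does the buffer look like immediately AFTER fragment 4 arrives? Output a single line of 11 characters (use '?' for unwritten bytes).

Answer: ZBgrBInALpO

Derivation:
Fragment 1: offset=3 data="rB" -> buffer=???rB??????
Fragment 2: offset=10 data="O" -> buffer=???rB?????O
Fragment 3: offset=0 data="ZBg" -> buffer=ZBgrB?????O
Fragment 4: offset=5 data="InALp" -> buffer=ZBgrBInALpO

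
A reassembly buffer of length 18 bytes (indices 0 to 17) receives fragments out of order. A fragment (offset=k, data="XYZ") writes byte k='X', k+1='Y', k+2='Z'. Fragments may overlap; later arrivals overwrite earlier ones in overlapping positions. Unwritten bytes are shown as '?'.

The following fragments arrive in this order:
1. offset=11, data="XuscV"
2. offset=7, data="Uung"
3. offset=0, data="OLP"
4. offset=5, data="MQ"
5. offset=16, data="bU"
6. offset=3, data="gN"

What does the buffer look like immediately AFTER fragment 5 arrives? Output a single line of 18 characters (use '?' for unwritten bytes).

Fragment 1: offset=11 data="XuscV" -> buffer=???????????XuscV??
Fragment 2: offset=7 data="Uung" -> buffer=???????UungXuscV??
Fragment 3: offset=0 data="OLP" -> buffer=OLP????UungXuscV??
Fragment 4: offset=5 data="MQ" -> buffer=OLP??MQUungXuscV??
Fragment 5: offset=16 data="bU" -> buffer=OLP??MQUungXuscVbU

Answer: OLP??MQUungXuscVbU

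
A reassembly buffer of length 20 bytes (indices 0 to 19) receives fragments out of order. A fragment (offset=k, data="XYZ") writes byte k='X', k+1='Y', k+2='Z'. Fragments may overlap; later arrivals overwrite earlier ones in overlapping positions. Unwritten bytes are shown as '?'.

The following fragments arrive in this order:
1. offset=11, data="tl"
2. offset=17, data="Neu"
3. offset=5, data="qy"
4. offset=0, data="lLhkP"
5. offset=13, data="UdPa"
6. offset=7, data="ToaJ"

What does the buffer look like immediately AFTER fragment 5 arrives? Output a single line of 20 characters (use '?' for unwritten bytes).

Answer: lLhkPqy????tlUdPaNeu

Derivation:
Fragment 1: offset=11 data="tl" -> buffer=???????????tl???????
Fragment 2: offset=17 data="Neu" -> buffer=???????????tl????Neu
Fragment 3: offset=5 data="qy" -> buffer=?????qy????tl????Neu
Fragment 4: offset=0 data="lLhkP" -> buffer=lLhkPqy????tl????Neu
Fragment 5: offset=13 data="UdPa" -> buffer=lLhkPqy????tlUdPaNeu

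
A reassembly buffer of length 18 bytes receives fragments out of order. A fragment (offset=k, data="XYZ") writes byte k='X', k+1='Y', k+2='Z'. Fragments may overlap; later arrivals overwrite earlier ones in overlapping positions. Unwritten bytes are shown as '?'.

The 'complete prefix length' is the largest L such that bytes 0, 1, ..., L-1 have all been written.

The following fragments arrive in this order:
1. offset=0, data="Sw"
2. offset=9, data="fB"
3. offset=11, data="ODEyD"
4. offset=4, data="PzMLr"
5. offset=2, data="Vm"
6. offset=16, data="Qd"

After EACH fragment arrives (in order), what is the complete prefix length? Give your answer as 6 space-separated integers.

Answer: 2 2 2 2 16 18

Derivation:
Fragment 1: offset=0 data="Sw" -> buffer=Sw???????????????? -> prefix_len=2
Fragment 2: offset=9 data="fB" -> buffer=Sw???????fB??????? -> prefix_len=2
Fragment 3: offset=11 data="ODEyD" -> buffer=Sw???????fBODEyD?? -> prefix_len=2
Fragment 4: offset=4 data="PzMLr" -> buffer=Sw??PzMLrfBODEyD?? -> prefix_len=2
Fragment 5: offset=2 data="Vm" -> buffer=SwVmPzMLrfBODEyD?? -> prefix_len=16
Fragment 6: offset=16 data="Qd" -> buffer=SwVmPzMLrfBODEyDQd -> prefix_len=18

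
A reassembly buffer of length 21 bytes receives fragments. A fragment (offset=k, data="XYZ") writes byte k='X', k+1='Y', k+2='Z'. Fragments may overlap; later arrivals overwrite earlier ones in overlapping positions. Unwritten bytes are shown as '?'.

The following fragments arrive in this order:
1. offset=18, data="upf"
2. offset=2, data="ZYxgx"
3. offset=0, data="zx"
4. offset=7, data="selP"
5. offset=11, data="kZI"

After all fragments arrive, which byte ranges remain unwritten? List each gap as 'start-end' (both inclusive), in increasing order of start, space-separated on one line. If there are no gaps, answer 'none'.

Fragment 1: offset=18 len=3
Fragment 2: offset=2 len=5
Fragment 3: offset=0 len=2
Fragment 4: offset=7 len=4
Fragment 5: offset=11 len=3
Gaps: 14-17

Answer: 14-17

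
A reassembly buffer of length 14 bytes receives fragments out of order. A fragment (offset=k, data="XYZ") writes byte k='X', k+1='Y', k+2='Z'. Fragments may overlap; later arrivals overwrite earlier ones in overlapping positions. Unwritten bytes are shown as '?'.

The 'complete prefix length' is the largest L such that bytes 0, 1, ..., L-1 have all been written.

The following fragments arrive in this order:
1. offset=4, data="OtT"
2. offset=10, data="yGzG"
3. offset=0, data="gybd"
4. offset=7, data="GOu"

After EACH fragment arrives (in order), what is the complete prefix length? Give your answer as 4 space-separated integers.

Fragment 1: offset=4 data="OtT" -> buffer=????OtT??????? -> prefix_len=0
Fragment 2: offset=10 data="yGzG" -> buffer=????OtT???yGzG -> prefix_len=0
Fragment 3: offset=0 data="gybd" -> buffer=gybdOtT???yGzG -> prefix_len=7
Fragment 4: offset=7 data="GOu" -> buffer=gybdOtTGOuyGzG -> prefix_len=14

Answer: 0 0 7 14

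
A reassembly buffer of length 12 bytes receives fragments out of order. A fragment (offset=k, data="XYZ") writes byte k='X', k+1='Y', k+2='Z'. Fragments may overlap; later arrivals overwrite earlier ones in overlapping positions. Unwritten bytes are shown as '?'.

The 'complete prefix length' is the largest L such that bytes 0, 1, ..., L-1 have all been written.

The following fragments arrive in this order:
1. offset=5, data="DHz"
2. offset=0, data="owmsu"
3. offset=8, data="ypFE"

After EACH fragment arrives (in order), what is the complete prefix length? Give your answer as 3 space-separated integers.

Answer: 0 8 12

Derivation:
Fragment 1: offset=5 data="DHz" -> buffer=?????DHz???? -> prefix_len=0
Fragment 2: offset=0 data="owmsu" -> buffer=owmsuDHz???? -> prefix_len=8
Fragment 3: offset=8 data="ypFE" -> buffer=owmsuDHzypFE -> prefix_len=12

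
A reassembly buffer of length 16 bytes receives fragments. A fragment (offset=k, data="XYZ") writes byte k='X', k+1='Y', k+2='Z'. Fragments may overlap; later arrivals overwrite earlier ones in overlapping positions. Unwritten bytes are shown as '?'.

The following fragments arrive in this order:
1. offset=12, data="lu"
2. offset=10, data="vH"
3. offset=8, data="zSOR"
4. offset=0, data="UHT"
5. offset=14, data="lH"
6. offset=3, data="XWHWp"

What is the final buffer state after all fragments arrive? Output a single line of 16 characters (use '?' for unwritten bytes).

Answer: UHTXWHWpzSORlulH

Derivation:
Fragment 1: offset=12 data="lu" -> buffer=????????????lu??
Fragment 2: offset=10 data="vH" -> buffer=??????????vHlu??
Fragment 3: offset=8 data="zSOR" -> buffer=????????zSORlu??
Fragment 4: offset=0 data="UHT" -> buffer=UHT?????zSORlu??
Fragment 5: offset=14 data="lH" -> buffer=UHT?????zSORlulH
Fragment 6: offset=3 data="XWHWp" -> buffer=UHTXWHWpzSORlulH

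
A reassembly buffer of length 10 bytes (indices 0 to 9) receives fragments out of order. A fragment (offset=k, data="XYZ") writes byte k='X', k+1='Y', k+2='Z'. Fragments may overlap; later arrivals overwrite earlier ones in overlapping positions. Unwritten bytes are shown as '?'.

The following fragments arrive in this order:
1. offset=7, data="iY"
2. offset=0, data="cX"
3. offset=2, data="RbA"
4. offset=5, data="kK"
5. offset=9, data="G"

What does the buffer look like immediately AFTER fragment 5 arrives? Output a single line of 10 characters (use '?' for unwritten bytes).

Answer: cXRbAkKiYG

Derivation:
Fragment 1: offset=7 data="iY" -> buffer=???????iY?
Fragment 2: offset=0 data="cX" -> buffer=cX?????iY?
Fragment 3: offset=2 data="RbA" -> buffer=cXRbA??iY?
Fragment 4: offset=5 data="kK" -> buffer=cXRbAkKiY?
Fragment 5: offset=9 data="G" -> buffer=cXRbAkKiYG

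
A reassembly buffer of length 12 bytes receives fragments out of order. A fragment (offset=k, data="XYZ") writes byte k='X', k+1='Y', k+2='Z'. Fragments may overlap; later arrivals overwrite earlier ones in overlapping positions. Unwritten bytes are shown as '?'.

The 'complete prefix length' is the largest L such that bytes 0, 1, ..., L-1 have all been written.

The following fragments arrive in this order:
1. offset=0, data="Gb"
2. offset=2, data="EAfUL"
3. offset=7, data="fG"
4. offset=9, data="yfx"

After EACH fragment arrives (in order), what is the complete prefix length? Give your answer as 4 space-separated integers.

Fragment 1: offset=0 data="Gb" -> buffer=Gb?????????? -> prefix_len=2
Fragment 2: offset=2 data="EAfUL" -> buffer=GbEAfUL????? -> prefix_len=7
Fragment 3: offset=7 data="fG" -> buffer=GbEAfULfG??? -> prefix_len=9
Fragment 4: offset=9 data="yfx" -> buffer=GbEAfULfGyfx -> prefix_len=12

Answer: 2 7 9 12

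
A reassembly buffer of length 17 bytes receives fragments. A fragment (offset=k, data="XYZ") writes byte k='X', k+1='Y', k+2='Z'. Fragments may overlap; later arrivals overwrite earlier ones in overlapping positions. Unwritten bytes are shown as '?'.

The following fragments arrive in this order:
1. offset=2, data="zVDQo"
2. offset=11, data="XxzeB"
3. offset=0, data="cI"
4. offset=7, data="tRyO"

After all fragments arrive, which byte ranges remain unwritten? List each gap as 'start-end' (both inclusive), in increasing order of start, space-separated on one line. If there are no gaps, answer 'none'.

Answer: 16-16

Derivation:
Fragment 1: offset=2 len=5
Fragment 2: offset=11 len=5
Fragment 3: offset=0 len=2
Fragment 4: offset=7 len=4
Gaps: 16-16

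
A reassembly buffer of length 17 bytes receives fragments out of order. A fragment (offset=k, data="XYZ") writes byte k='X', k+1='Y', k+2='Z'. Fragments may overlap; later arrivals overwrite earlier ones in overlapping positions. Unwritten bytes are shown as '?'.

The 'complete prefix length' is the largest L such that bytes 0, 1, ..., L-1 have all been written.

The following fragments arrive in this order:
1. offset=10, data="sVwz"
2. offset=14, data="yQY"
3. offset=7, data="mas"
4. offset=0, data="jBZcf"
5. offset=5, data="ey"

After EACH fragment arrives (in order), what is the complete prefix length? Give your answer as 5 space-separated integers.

Answer: 0 0 0 5 17

Derivation:
Fragment 1: offset=10 data="sVwz" -> buffer=??????????sVwz??? -> prefix_len=0
Fragment 2: offset=14 data="yQY" -> buffer=??????????sVwzyQY -> prefix_len=0
Fragment 3: offset=7 data="mas" -> buffer=???????massVwzyQY -> prefix_len=0
Fragment 4: offset=0 data="jBZcf" -> buffer=jBZcf??massVwzyQY -> prefix_len=5
Fragment 5: offset=5 data="ey" -> buffer=jBZcfeymassVwzyQY -> prefix_len=17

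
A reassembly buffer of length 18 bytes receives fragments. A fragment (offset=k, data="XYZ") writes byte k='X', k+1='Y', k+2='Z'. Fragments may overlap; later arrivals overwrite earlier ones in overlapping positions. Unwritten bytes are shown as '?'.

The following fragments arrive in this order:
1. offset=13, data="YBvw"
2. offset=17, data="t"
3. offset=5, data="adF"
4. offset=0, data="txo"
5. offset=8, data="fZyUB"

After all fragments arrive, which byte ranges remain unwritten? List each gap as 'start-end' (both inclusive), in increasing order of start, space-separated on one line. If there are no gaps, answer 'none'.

Answer: 3-4

Derivation:
Fragment 1: offset=13 len=4
Fragment 2: offset=17 len=1
Fragment 3: offset=5 len=3
Fragment 4: offset=0 len=3
Fragment 5: offset=8 len=5
Gaps: 3-4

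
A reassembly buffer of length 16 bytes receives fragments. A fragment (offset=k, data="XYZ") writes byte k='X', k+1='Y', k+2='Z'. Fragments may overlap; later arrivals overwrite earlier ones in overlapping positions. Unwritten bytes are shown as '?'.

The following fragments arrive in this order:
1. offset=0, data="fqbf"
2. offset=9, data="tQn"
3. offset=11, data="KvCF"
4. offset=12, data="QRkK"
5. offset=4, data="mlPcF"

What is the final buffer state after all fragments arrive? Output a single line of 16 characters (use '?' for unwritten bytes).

Fragment 1: offset=0 data="fqbf" -> buffer=fqbf????????????
Fragment 2: offset=9 data="tQn" -> buffer=fqbf?????tQn????
Fragment 3: offset=11 data="KvCF" -> buffer=fqbf?????tQKvCF?
Fragment 4: offset=12 data="QRkK" -> buffer=fqbf?????tQKQRkK
Fragment 5: offset=4 data="mlPcF" -> buffer=fqbfmlPcFtQKQRkK

Answer: fqbfmlPcFtQKQRkK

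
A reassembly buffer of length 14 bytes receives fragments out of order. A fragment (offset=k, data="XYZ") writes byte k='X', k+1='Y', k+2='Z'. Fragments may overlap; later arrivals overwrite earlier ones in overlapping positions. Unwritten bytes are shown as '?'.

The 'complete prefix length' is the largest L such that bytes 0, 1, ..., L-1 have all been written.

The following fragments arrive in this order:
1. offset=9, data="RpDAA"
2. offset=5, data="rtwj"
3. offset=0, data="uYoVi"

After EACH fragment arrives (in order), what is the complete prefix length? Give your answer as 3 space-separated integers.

Answer: 0 0 14

Derivation:
Fragment 1: offset=9 data="RpDAA" -> buffer=?????????RpDAA -> prefix_len=0
Fragment 2: offset=5 data="rtwj" -> buffer=?????rtwjRpDAA -> prefix_len=0
Fragment 3: offset=0 data="uYoVi" -> buffer=uYoVirtwjRpDAA -> prefix_len=14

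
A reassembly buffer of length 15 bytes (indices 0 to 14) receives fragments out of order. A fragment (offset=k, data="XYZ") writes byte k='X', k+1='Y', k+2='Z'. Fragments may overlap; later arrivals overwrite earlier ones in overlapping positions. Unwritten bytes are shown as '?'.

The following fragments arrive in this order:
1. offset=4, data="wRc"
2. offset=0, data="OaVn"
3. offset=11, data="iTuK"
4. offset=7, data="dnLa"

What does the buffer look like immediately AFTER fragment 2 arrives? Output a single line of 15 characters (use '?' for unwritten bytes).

Fragment 1: offset=4 data="wRc" -> buffer=????wRc????????
Fragment 2: offset=0 data="OaVn" -> buffer=OaVnwRc????????

Answer: OaVnwRc????????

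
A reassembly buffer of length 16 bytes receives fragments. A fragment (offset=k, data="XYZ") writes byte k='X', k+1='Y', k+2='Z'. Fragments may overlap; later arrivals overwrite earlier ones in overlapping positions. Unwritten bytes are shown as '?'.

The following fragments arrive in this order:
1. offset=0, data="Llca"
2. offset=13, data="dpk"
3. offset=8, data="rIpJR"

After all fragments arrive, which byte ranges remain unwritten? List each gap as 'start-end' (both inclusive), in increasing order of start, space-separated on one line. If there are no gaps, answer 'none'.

Fragment 1: offset=0 len=4
Fragment 2: offset=13 len=3
Fragment 3: offset=8 len=5
Gaps: 4-7

Answer: 4-7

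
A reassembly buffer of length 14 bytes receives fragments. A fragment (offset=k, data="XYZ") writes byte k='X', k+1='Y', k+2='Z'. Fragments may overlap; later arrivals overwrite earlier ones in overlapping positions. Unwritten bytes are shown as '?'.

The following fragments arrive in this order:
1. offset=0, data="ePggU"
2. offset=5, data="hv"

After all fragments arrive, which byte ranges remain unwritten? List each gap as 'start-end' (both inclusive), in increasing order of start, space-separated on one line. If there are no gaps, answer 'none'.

Answer: 7-13

Derivation:
Fragment 1: offset=0 len=5
Fragment 2: offset=5 len=2
Gaps: 7-13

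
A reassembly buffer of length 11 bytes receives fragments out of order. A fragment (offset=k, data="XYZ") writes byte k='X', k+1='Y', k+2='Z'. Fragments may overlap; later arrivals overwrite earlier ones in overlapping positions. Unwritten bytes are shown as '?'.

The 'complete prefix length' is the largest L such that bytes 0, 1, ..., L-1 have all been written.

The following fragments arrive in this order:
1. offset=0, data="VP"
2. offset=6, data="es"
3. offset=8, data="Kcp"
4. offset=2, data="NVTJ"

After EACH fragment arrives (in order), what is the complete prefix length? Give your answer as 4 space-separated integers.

Fragment 1: offset=0 data="VP" -> buffer=VP????????? -> prefix_len=2
Fragment 2: offset=6 data="es" -> buffer=VP????es??? -> prefix_len=2
Fragment 3: offset=8 data="Kcp" -> buffer=VP????esKcp -> prefix_len=2
Fragment 4: offset=2 data="NVTJ" -> buffer=VPNVTJesKcp -> prefix_len=11

Answer: 2 2 2 11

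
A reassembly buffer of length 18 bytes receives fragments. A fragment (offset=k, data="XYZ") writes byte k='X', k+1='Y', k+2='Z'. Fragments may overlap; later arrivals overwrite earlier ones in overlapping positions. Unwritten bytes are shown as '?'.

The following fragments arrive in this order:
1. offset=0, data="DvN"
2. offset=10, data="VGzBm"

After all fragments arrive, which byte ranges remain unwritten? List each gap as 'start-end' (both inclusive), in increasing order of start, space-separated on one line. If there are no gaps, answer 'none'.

Fragment 1: offset=0 len=3
Fragment 2: offset=10 len=5
Gaps: 3-9 15-17

Answer: 3-9 15-17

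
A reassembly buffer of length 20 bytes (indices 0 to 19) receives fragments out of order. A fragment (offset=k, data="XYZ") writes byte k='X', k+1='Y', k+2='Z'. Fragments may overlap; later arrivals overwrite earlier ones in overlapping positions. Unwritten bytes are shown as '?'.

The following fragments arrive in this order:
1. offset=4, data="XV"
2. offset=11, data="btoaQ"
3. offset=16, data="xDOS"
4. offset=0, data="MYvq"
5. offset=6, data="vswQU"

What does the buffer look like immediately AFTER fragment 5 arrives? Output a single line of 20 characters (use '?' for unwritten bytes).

Answer: MYvqXVvswQUbtoaQxDOS

Derivation:
Fragment 1: offset=4 data="XV" -> buffer=????XV??????????????
Fragment 2: offset=11 data="btoaQ" -> buffer=????XV?????btoaQ????
Fragment 3: offset=16 data="xDOS" -> buffer=????XV?????btoaQxDOS
Fragment 4: offset=0 data="MYvq" -> buffer=MYvqXV?????btoaQxDOS
Fragment 5: offset=6 data="vswQU" -> buffer=MYvqXVvswQUbtoaQxDOS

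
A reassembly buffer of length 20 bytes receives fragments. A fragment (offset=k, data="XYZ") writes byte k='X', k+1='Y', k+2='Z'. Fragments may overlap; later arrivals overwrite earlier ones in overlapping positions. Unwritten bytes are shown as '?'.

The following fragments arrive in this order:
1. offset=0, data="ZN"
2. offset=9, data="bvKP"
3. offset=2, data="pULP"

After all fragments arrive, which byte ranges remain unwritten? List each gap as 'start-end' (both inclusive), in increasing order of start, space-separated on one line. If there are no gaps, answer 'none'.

Answer: 6-8 13-19

Derivation:
Fragment 1: offset=0 len=2
Fragment 2: offset=9 len=4
Fragment 3: offset=2 len=4
Gaps: 6-8 13-19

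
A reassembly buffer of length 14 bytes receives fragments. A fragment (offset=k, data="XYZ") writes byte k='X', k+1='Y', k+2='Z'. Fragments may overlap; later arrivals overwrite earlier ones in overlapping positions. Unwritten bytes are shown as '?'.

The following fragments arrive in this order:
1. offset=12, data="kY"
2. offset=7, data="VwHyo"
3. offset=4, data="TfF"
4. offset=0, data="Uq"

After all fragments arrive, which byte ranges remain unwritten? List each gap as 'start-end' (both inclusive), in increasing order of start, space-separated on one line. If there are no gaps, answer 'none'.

Answer: 2-3

Derivation:
Fragment 1: offset=12 len=2
Fragment 2: offset=7 len=5
Fragment 3: offset=4 len=3
Fragment 4: offset=0 len=2
Gaps: 2-3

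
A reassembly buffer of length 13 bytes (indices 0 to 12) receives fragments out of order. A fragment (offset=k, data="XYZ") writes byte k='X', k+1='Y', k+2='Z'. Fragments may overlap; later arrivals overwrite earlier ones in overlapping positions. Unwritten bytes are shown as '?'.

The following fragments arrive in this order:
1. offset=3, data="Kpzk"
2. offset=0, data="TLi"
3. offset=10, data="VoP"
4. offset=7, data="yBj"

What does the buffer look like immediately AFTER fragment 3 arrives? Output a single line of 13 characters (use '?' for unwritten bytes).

Fragment 1: offset=3 data="Kpzk" -> buffer=???Kpzk??????
Fragment 2: offset=0 data="TLi" -> buffer=TLiKpzk??????
Fragment 3: offset=10 data="VoP" -> buffer=TLiKpzk???VoP

Answer: TLiKpzk???VoP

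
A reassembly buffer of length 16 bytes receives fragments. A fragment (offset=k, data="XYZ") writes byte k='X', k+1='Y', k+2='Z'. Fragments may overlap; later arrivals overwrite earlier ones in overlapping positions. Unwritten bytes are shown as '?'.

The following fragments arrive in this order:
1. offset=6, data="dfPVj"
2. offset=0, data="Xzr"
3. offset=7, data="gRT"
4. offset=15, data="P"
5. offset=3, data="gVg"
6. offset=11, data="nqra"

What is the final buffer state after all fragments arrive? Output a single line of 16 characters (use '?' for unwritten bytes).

Answer: XzrgVgdgRTjnqraP

Derivation:
Fragment 1: offset=6 data="dfPVj" -> buffer=??????dfPVj?????
Fragment 2: offset=0 data="Xzr" -> buffer=Xzr???dfPVj?????
Fragment 3: offset=7 data="gRT" -> buffer=Xzr???dgRTj?????
Fragment 4: offset=15 data="P" -> buffer=Xzr???dgRTj????P
Fragment 5: offset=3 data="gVg" -> buffer=XzrgVgdgRTj????P
Fragment 6: offset=11 data="nqra" -> buffer=XzrgVgdgRTjnqraP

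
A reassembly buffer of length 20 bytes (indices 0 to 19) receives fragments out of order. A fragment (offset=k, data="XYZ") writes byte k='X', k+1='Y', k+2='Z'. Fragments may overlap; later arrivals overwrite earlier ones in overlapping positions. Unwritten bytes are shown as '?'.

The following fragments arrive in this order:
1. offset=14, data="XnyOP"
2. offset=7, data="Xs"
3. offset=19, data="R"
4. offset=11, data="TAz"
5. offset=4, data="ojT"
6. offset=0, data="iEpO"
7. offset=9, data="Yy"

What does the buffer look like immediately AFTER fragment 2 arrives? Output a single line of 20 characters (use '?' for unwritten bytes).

Answer: ???????Xs?????XnyOP?

Derivation:
Fragment 1: offset=14 data="XnyOP" -> buffer=??????????????XnyOP?
Fragment 2: offset=7 data="Xs" -> buffer=???????Xs?????XnyOP?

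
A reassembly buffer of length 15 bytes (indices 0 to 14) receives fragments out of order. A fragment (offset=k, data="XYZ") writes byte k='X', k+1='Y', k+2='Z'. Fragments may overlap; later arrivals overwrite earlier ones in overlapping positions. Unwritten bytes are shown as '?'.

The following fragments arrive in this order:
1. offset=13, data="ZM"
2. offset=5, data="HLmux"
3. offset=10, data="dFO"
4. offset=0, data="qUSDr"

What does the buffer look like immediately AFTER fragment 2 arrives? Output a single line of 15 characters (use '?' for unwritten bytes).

Answer: ?????HLmux???ZM

Derivation:
Fragment 1: offset=13 data="ZM" -> buffer=?????????????ZM
Fragment 2: offset=5 data="HLmux" -> buffer=?????HLmux???ZM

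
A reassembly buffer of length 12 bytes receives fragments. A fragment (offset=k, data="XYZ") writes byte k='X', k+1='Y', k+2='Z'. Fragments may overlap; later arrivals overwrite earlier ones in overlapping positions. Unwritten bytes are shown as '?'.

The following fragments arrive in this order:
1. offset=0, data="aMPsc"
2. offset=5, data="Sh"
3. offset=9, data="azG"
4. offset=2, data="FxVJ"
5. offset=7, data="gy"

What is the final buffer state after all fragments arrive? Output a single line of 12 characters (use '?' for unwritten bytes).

Fragment 1: offset=0 data="aMPsc" -> buffer=aMPsc???????
Fragment 2: offset=5 data="Sh" -> buffer=aMPscSh?????
Fragment 3: offset=9 data="azG" -> buffer=aMPscSh??azG
Fragment 4: offset=2 data="FxVJ" -> buffer=aMFxVJh??azG
Fragment 5: offset=7 data="gy" -> buffer=aMFxVJhgyazG

Answer: aMFxVJhgyazG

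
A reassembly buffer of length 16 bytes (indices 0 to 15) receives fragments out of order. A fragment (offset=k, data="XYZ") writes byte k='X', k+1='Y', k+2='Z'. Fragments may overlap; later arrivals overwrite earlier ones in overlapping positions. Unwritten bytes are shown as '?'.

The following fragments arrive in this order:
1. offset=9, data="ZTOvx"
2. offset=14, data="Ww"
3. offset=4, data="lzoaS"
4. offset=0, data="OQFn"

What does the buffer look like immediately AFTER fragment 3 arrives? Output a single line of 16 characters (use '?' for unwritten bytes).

Fragment 1: offset=9 data="ZTOvx" -> buffer=?????????ZTOvx??
Fragment 2: offset=14 data="Ww" -> buffer=?????????ZTOvxWw
Fragment 3: offset=4 data="lzoaS" -> buffer=????lzoaSZTOvxWw

Answer: ????lzoaSZTOvxWw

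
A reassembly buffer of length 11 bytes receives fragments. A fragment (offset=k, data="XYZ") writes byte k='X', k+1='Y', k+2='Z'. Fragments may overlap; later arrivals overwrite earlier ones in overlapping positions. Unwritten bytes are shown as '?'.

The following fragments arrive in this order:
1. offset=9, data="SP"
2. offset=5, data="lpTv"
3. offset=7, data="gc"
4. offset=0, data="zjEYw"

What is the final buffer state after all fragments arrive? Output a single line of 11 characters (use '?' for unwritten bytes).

Answer: zjEYwlpgcSP

Derivation:
Fragment 1: offset=9 data="SP" -> buffer=?????????SP
Fragment 2: offset=5 data="lpTv" -> buffer=?????lpTvSP
Fragment 3: offset=7 data="gc" -> buffer=?????lpgcSP
Fragment 4: offset=0 data="zjEYw" -> buffer=zjEYwlpgcSP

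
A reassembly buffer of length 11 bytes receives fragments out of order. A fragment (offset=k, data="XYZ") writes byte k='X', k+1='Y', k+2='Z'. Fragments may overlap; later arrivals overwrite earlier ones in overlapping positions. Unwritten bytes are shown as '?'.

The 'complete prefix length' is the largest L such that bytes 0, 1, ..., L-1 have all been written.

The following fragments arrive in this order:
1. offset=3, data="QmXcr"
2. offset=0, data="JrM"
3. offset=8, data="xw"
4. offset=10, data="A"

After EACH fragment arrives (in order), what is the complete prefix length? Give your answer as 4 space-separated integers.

Fragment 1: offset=3 data="QmXcr" -> buffer=???QmXcr??? -> prefix_len=0
Fragment 2: offset=0 data="JrM" -> buffer=JrMQmXcr??? -> prefix_len=8
Fragment 3: offset=8 data="xw" -> buffer=JrMQmXcrxw? -> prefix_len=10
Fragment 4: offset=10 data="A" -> buffer=JrMQmXcrxwA -> prefix_len=11

Answer: 0 8 10 11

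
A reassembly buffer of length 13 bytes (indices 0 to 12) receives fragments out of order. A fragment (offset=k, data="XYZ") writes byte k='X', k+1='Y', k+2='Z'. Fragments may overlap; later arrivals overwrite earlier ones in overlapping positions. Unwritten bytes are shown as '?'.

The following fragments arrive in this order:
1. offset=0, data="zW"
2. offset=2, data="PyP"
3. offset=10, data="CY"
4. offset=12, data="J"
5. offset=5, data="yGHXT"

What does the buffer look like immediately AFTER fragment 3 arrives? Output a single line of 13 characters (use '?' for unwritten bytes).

Fragment 1: offset=0 data="zW" -> buffer=zW???????????
Fragment 2: offset=2 data="PyP" -> buffer=zWPyP????????
Fragment 3: offset=10 data="CY" -> buffer=zWPyP?????CY?

Answer: zWPyP?????CY?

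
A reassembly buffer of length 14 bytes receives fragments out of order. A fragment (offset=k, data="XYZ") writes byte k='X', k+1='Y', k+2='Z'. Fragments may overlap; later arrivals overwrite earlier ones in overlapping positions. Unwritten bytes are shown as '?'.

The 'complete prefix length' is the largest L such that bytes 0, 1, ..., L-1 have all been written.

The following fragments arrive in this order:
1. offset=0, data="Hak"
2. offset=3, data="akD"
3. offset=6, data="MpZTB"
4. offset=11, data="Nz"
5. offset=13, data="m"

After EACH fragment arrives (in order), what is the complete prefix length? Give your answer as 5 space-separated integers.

Answer: 3 6 11 13 14

Derivation:
Fragment 1: offset=0 data="Hak" -> buffer=Hak??????????? -> prefix_len=3
Fragment 2: offset=3 data="akD" -> buffer=HakakD???????? -> prefix_len=6
Fragment 3: offset=6 data="MpZTB" -> buffer=HakakDMpZTB??? -> prefix_len=11
Fragment 4: offset=11 data="Nz" -> buffer=HakakDMpZTBNz? -> prefix_len=13
Fragment 5: offset=13 data="m" -> buffer=HakakDMpZTBNzm -> prefix_len=14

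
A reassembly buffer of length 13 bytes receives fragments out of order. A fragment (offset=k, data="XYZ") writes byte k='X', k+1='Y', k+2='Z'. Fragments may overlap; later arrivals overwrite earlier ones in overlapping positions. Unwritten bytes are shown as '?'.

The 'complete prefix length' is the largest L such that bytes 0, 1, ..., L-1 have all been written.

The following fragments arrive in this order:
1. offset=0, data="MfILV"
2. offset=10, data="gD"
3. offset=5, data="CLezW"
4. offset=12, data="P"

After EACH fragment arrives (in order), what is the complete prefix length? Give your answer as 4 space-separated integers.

Fragment 1: offset=0 data="MfILV" -> buffer=MfILV???????? -> prefix_len=5
Fragment 2: offset=10 data="gD" -> buffer=MfILV?????gD? -> prefix_len=5
Fragment 3: offset=5 data="CLezW" -> buffer=MfILVCLezWgD? -> prefix_len=12
Fragment 4: offset=12 data="P" -> buffer=MfILVCLezWgDP -> prefix_len=13

Answer: 5 5 12 13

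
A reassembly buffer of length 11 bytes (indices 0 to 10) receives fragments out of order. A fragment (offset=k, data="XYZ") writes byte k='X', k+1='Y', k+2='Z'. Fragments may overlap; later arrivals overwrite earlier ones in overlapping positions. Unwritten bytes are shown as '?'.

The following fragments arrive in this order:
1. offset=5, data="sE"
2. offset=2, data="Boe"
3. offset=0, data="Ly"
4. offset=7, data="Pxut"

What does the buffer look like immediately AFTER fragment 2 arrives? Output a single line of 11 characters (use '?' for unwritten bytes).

Fragment 1: offset=5 data="sE" -> buffer=?????sE????
Fragment 2: offset=2 data="Boe" -> buffer=??BoesE????

Answer: ??BoesE????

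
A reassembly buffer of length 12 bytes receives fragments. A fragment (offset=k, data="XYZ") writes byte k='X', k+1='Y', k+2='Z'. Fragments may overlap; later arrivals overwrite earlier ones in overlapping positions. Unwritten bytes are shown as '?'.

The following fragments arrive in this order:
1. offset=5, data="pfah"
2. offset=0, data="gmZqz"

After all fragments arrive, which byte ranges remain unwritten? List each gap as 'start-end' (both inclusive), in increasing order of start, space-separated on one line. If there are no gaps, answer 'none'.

Fragment 1: offset=5 len=4
Fragment 2: offset=0 len=5
Gaps: 9-11

Answer: 9-11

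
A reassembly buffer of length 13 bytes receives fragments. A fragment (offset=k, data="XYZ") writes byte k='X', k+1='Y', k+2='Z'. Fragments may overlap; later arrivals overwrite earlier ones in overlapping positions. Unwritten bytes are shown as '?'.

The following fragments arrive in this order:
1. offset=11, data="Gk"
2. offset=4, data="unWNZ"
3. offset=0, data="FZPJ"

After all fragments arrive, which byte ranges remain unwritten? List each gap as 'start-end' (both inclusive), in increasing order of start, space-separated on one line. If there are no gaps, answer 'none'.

Answer: 9-10

Derivation:
Fragment 1: offset=11 len=2
Fragment 2: offset=4 len=5
Fragment 3: offset=0 len=4
Gaps: 9-10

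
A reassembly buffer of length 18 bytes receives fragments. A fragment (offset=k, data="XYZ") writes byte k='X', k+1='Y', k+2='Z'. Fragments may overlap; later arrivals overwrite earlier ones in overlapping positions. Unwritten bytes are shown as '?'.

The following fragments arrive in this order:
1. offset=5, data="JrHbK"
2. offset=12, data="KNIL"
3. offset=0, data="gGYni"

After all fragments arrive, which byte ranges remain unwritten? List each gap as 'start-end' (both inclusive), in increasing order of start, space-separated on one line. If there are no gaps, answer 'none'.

Answer: 10-11 16-17

Derivation:
Fragment 1: offset=5 len=5
Fragment 2: offset=12 len=4
Fragment 3: offset=0 len=5
Gaps: 10-11 16-17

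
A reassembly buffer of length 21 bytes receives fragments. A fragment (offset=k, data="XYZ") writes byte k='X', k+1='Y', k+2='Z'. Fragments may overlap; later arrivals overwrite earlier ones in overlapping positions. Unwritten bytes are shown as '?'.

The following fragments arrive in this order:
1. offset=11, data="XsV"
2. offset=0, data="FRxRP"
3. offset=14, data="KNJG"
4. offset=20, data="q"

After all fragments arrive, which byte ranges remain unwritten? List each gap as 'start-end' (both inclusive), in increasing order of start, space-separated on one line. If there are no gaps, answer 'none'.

Answer: 5-10 18-19

Derivation:
Fragment 1: offset=11 len=3
Fragment 2: offset=0 len=5
Fragment 3: offset=14 len=4
Fragment 4: offset=20 len=1
Gaps: 5-10 18-19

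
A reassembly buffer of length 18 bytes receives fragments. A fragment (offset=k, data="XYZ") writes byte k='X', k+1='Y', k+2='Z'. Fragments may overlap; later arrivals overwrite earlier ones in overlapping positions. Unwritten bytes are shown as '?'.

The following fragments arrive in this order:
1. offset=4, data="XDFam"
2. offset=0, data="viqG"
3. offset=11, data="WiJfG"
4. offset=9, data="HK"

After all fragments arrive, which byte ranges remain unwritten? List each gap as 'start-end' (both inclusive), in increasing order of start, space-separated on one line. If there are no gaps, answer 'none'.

Fragment 1: offset=4 len=5
Fragment 2: offset=0 len=4
Fragment 3: offset=11 len=5
Fragment 4: offset=9 len=2
Gaps: 16-17

Answer: 16-17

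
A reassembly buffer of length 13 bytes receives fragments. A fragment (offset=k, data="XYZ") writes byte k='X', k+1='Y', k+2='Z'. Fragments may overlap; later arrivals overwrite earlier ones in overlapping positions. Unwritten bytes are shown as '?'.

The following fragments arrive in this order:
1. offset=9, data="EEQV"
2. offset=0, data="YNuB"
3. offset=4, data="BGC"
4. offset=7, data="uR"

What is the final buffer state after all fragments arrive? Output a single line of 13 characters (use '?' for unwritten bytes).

Answer: YNuBBGCuREEQV

Derivation:
Fragment 1: offset=9 data="EEQV" -> buffer=?????????EEQV
Fragment 2: offset=0 data="YNuB" -> buffer=YNuB?????EEQV
Fragment 3: offset=4 data="BGC" -> buffer=YNuBBGC??EEQV
Fragment 4: offset=7 data="uR" -> buffer=YNuBBGCuREEQV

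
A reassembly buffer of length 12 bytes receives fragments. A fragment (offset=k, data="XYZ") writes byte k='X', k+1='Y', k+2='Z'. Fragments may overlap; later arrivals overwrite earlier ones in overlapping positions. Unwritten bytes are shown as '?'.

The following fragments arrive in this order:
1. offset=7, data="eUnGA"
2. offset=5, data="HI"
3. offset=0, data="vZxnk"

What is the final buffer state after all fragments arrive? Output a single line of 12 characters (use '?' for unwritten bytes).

Fragment 1: offset=7 data="eUnGA" -> buffer=???????eUnGA
Fragment 2: offset=5 data="HI" -> buffer=?????HIeUnGA
Fragment 3: offset=0 data="vZxnk" -> buffer=vZxnkHIeUnGA

Answer: vZxnkHIeUnGA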